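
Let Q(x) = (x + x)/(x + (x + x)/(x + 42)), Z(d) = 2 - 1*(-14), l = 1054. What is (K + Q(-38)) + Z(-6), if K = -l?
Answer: -3110/3 ≈ -1036.7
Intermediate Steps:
Z(d) = 16 (Z(d) = 2 + 14 = 16)
Q(x) = 2*x/(x + 2*x/(42 + x)) (Q(x) = (2*x)/(x + (2*x)/(42 + x)) = (2*x)/(x + 2*x/(42 + x)) = 2*x/(x + 2*x/(42 + x)))
K = -1054 (K = -1*1054 = -1054)
(K + Q(-38)) + Z(-6) = (-1054 + 2*(42 - 38)/(44 - 38)) + 16 = (-1054 + 2*4/6) + 16 = (-1054 + 2*(⅙)*4) + 16 = (-1054 + 4/3) + 16 = -3158/3 + 16 = -3110/3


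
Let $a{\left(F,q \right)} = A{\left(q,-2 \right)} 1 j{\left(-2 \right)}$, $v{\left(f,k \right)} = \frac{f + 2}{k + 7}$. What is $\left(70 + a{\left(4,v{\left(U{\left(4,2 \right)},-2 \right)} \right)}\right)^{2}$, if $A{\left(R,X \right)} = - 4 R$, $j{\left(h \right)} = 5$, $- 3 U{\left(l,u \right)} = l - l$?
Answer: $3844$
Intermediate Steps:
$U{\left(l,u \right)} = 0$ ($U{\left(l,u \right)} = - \frac{l - l}{3} = \left(- \frac{1}{3}\right) 0 = 0$)
$v{\left(f,k \right)} = \frac{2 + f}{7 + k}$
$a{\left(F,q \right)} = - 20 q$ ($a{\left(F,q \right)} = - 4 q 1 \cdot 5 = - 4 q 5 = - 20 q$)
$\left(70 + a{\left(4,v{\left(U{\left(4,2 \right)},-2 \right)} \right)}\right)^{2} = \left(70 - 20 \frac{2 + 0}{7 - 2}\right)^{2} = \left(70 - 20 \cdot \frac{1}{5} \cdot 2\right)^{2} = \left(70 - 8\right)^{2} = 62^{2} = 3844$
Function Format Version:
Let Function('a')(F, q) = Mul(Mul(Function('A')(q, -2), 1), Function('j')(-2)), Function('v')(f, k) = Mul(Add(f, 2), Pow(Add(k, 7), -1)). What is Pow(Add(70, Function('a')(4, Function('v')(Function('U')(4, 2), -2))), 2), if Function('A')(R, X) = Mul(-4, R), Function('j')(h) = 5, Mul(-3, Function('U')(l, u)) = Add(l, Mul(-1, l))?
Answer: 3844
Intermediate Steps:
Function('U')(l, u) = 0 (Function('U')(l, u) = Mul(Rational(-1, 3), Add(l, Mul(-1, l))) = Mul(Rational(-1, 3), 0) = 0)
Function('v')(f, k) = Mul(Pow(Add(7, k), -1), Add(2, f)) (Function('v')(f, k) = Mul(Add(2, f), Pow(Add(7, k), -1)) = Mul(Pow(Add(7, k), -1), Add(2, f)))
Function('a')(F, q) = Mul(-20, q) (Function('a')(F, q) = Mul(Mul(Mul(-4, q), 1), 5) = Mul(Mul(-4, q), 5) = Mul(-20, q))
Pow(Add(70, Function('a')(4, Function('v')(Function('U')(4, 2), -2))), 2) = Pow(Add(70, Mul(-20, Mul(Pow(Add(7, -2), -1), Add(2, 0)))), 2) = Pow(Add(70, Mul(-20, Mul(Pow(5, -1), 2))), 2) = Pow(Add(70, Mul(-20, Mul(Rational(1, 5), 2))), 2) = Pow(Add(70, Mul(-20, Rational(2, 5))), 2) = Pow(Add(70, -8), 2) = Pow(62, 2) = 3844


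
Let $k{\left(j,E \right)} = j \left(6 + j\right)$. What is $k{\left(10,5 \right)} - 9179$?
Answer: $-9019$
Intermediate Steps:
$k{\left(10,5 \right)} - 9179 = 10 \left(6 + 10\right) - 9179 = 10 \cdot 16 - 9179 = 160 - 9179 = -9019$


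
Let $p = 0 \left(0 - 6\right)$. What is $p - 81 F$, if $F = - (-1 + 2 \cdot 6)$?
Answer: $891$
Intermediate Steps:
$p = 0$ ($p = 0 \left(-6\right) = 0$)
$F = -11$ ($F = - (-1 + 12) = \left(-1\right) 11 = -11$)
$p - 81 F = 0 - -891 = 0 + 891 = 891$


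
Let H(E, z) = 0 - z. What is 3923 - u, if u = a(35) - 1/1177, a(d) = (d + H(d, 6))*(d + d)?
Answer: 2228062/1177 ≈ 1893.0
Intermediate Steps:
H(E, z) = -z
a(d) = 2*d*(-6 + d) (a(d) = (d - 1*6)*(d + d) = (d - 6)*(2*d) = (-6 + d)*(2*d) = 2*d*(-6 + d))
u = 2389309/1177 (u = 2*35*(-6 + 35) - 1/1177 = 2*35*29 - 1*1/1177 = 2030 - 1/1177 = 2389309/1177 ≈ 2030.0)
3923 - u = 3923 - 1*2389309/1177 = 3923 - 2389309/1177 = 2228062/1177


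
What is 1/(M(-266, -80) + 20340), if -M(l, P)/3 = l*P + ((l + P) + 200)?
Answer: -1/43062 ≈ -2.3222e-5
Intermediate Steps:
M(l, P) = -600 - 3*P - 3*l - 3*P*l (M(l, P) = -3*(l*P + ((l + P) + 200)) = -3*(P*l + ((P + l) + 200)) = -3*(P*l + (200 + P + l)) = -3*(200 + P + l + P*l) = -600 - 3*P - 3*l - 3*P*l)
1/(M(-266, -80) + 20340) = 1/((-600 - 3*(-80) - 3*(-266) - 3*(-80)*(-266)) + 20340) = 1/((-600 + 240 + 798 - 63840) + 20340) = 1/(-63402 + 20340) = 1/(-43062) = -1/43062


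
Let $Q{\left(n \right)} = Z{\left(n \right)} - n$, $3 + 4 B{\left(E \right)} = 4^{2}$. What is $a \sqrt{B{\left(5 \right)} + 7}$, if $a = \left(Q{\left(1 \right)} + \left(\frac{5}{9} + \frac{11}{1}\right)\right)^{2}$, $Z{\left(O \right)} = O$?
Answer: $\frac{5408 \sqrt{41}}{81} \approx 427.51$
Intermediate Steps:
$B{\left(E \right)} = \frac{13}{4}$ ($B{\left(E \right)} = - \frac{3}{4} + \frac{4^{2}}{4} = - \frac{3}{4} + \frac{1}{4} \cdot 16 = - \frac{3}{4} + 4 = \frac{13}{4}$)
$Q{\left(n \right)} = 0$ ($Q{\left(n \right)} = n - n = 0$)
$a = \frac{10816}{81}$ ($a = \left(0 + \left(\frac{5}{9} + \frac{11}{1}\right)\right)^{2} = \left(0 + \left(5 \cdot \frac{1}{9} + 11 \cdot 1\right)\right)^{2} = \left(0 + \left(\frac{5}{9} + 11\right)\right)^{2} = \left(0 + \frac{104}{9}\right)^{2} = \left(\frac{104}{9}\right)^{2} = \frac{10816}{81} \approx 133.53$)
$a \sqrt{B{\left(5 \right)} + 7} = \frac{10816 \sqrt{\frac{13}{4} + 7}}{81} = \frac{10816 \sqrt{\frac{41}{4}}}{81} = \frac{10816 \frac{\sqrt{41}}{2}}{81} = \frac{5408 \sqrt{41}}{81}$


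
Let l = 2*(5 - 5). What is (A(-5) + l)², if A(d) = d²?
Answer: 625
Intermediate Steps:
l = 0 (l = 2*0 = 0)
(A(-5) + l)² = ((-5)² + 0)² = (25 + 0)² = 25² = 625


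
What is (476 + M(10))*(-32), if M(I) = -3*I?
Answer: -14272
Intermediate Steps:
(476 + M(10))*(-32) = (476 - 3*10)*(-32) = (476 - 30)*(-32) = 446*(-32) = -14272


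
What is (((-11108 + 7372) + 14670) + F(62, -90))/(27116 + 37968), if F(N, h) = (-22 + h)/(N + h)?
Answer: 5469/32542 ≈ 0.16806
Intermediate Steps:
F(N, h) = (-22 + h)/(N + h)
(((-11108 + 7372) + 14670) + F(62, -90))/(27116 + 37968) = (((-11108 + 7372) + 14670) + (-22 - 90)/(62 - 90))/(27116 + 37968) = ((-3736 + 14670) - 112/(-28))/65084 = (10934 - 1/28*(-112))*(1/65084) = (10934 + 4)*(1/65084) = 10938*(1/65084) = 5469/32542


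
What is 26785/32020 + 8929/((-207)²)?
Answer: 286723409/274404996 ≈ 1.0449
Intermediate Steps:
26785/32020 + 8929/((-207)²) = 26785*(1/32020) + 8929/42849 = 5357/6404 + 8929*(1/42849) = 5357/6404 + 8929/42849 = 286723409/274404996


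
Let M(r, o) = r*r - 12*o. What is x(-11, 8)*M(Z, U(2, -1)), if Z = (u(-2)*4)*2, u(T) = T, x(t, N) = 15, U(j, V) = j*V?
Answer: 4200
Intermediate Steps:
U(j, V) = V*j
Z = -16 (Z = -2*4*2 = -8*2 = -16)
M(r, o) = r² - 12*o
x(-11, 8)*M(Z, U(2, -1)) = 15*((-16)² - (-12)*2) = 15*(256 - 12*(-2)) = 15*(256 + 24) = 15*280 = 4200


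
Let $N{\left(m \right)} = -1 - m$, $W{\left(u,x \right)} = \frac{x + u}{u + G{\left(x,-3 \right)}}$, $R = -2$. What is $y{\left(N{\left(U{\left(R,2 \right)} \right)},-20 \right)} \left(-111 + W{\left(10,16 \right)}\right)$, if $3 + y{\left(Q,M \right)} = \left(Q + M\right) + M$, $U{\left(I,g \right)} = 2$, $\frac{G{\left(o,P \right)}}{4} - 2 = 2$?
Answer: $5060$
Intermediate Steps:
$G{\left(o,P \right)} = 16$ ($G{\left(o,P \right)} = 8 + 4 \cdot 2 = 8 + 8 = 16$)
$W{\left(u,x \right)} = \frac{u + x}{16 + u}$ ($W{\left(u,x \right)} = \frac{x + u}{u + 16} = \frac{u + x}{16 + u}$)
$y{\left(Q,M \right)} = -3 + Q + 2 M$ ($y{\left(Q,M \right)} = -3 + \left(\left(Q + M\right) + M\right) = -3 + \left(\left(M + Q\right) + M\right) = -3 + \left(Q + 2 M\right) = -3 + Q + 2 M$)
$y{\left(N{\left(U{\left(R,2 \right)} \right)},-20 \right)} \left(-111 + W{\left(10,16 \right)}\right) = \left(-3 - 3 + 2 \left(-20\right)\right) \left(-111 + \frac{10 + 16}{16 + 10}\right) = \left(-3 - 3 - 40\right) \left(-111 + \frac{1}{26} \cdot 26\right) = - 46 \left(-111 + 1\right) = \left(-46\right) \left(-110\right) = 5060$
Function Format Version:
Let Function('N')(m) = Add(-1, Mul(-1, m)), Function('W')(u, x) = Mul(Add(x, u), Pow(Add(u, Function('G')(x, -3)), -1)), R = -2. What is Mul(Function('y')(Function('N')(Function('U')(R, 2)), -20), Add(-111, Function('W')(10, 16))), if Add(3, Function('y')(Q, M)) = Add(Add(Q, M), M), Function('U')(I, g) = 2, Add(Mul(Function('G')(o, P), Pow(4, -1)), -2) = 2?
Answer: 5060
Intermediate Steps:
Function('G')(o, P) = 16 (Function('G')(o, P) = Add(8, Mul(4, 2)) = Add(8, 8) = 16)
Function('W')(u, x) = Mul(Pow(Add(16, u), -1), Add(u, x)) (Function('W')(u, x) = Mul(Add(x, u), Pow(Add(u, 16), -1)) = Mul(Add(u, x), Pow(Add(16, u), -1)) = Mul(Pow(Add(16, u), -1), Add(u, x)))
Function('y')(Q, M) = Add(-3, Q, Mul(2, M)) (Function('y')(Q, M) = Add(-3, Add(Add(Q, M), M)) = Add(-3, Add(Add(M, Q), M)) = Add(-3, Add(Q, Mul(2, M))) = Add(-3, Q, Mul(2, M)))
Mul(Function('y')(Function('N')(Function('U')(R, 2)), -20), Add(-111, Function('W')(10, 16))) = Mul(Add(-3, Add(-1, Mul(-1, 2)), Mul(2, -20)), Add(-111, Mul(Pow(Add(16, 10), -1), Add(10, 16)))) = Mul(Add(-3, Add(-1, -2), -40), Add(-111, Mul(Pow(26, -1), 26))) = Mul(Add(-3, -3, -40), Add(-111, Mul(Rational(1, 26), 26))) = Mul(-46, Add(-111, 1)) = Mul(-46, -110) = 5060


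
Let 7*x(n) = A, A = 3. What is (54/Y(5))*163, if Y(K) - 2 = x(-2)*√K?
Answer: 862596/151 - 184842*√5/151 ≈ 2975.3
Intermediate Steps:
x(n) = 3/7 (x(n) = (⅐)*3 = 3/7)
Y(K) = 2 + 3*√K/7
(54/Y(5))*163 = (54/(2 + 3*√5/7))*163 = 8802/(2 + 3*√5/7)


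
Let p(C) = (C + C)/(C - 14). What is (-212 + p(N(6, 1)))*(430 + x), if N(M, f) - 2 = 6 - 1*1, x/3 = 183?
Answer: -209506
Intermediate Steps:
x = 549 (x = 3*183 = 549)
N(M, f) = 7 (N(M, f) = 2 + (6 - 1*1) = 2 + (6 - 1) = 2 + 5 = 7)
p(C) = 2*C/(-14 + C) (p(C) = (2*C)/(-14 + C) = 2*C/(-14 + C))
(-212 + p(N(6, 1)))*(430 + x) = (-212 + 2*7/(-14 + 7))*(430 + 549) = (-212 + 2*7/(-7))*979 = (-212 + 2*7*(-⅐))*979 = (-212 - 2)*979 = -214*979 = -209506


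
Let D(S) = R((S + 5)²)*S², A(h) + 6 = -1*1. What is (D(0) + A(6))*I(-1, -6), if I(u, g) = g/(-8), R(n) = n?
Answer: -21/4 ≈ -5.2500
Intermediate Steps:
I(u, g) = -g/8 (I(u, g) = g*(-⅛) = -g/8)
A(h) = -7 (A(h) = -6 - 1*1 = -6 - 1 = -7)
D(S) = S²*(5 + S)² (D(S) = (S + 5)²*S² = (5 + S)²*S² = S²*(5 + S)²)
(D(0) + A(6))*I(-1, -6) = (0²*(5 + 0)² - 7)*(-⅛*(-6)) = (0*5² - 7)*(¾) = (0*25 - 7)*(¾) = (0 - 7)*(¾) = -7*¾ = -21/4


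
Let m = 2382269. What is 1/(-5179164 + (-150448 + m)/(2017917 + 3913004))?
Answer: -5930921/30717210298223 ≈ -1.9308e-7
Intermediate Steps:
1/(-5179164 + (-150448 + m)/(2017917 + 3913004)) = 1/(-5179164 + (-150448 + 2382269)/(2017917 + 3913004)) = 1/(-5179164 + 2231821/5930921) = 1/(-30717210298223/5930921) = -5930921/30717210298223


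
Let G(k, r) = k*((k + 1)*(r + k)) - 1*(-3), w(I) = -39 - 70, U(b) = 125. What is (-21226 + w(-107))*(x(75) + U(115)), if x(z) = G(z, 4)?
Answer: -9609881380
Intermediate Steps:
w(I) = -109
G(k, r) = 3 + k*(1 + k)*(k + r) (G(k, r) = k*((1 + k)*(k + r)) + 3 = k*(1 + k)*(k + r) + 3 = 3 + k*(1 + k)*(k + r))
x(z) = 3 + z**3 + 4*z + 5*z**2 (x(z) = 3 + z**2 + z**3 + z*4 + 4*z**2 = 3 + z**2 + z**3 + 4*z + 4*z**2 = 3 + z**3 + 4*z + 5*z**2)
(-21226 + w(-107))*(x(75) + U(115)) = (-21226 - 109)*((3 + 75**3 + 4*75 + 5*75**2) + 125) = -21335*((3 + 421875 + 300 + 5*5625) + 125) = -21335*((3 + 421875 + 300 + 28125) + 125) = -21335*(450303 + 125) = -21335*450428 = -9609881380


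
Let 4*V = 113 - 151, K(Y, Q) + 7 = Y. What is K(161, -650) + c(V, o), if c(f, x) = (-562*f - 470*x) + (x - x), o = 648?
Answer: -299067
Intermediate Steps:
K(Y, Q) = -7 + Y
V = -19/2 (V = (113 - 151)/4 = (¼)*(-38) = -19/2 ≈ -9.5000)
c(f, x) = -562*f - 470*x (c(f, x) = (-562*f - 470*x) + 0 = -562*f - 470*x)
K(161, -650) + c(V, o) = (-7 + 161) + (-562*(-19/2) - 470*648) = 154 + (5339 - 304560) = 154 - 299221 = -299067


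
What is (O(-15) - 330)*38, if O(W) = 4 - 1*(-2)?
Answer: -12312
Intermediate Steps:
O(W) = 6 (O(W) = 4 + 2 = 6)
(O(-15) - 330)*38 = (6 - 330)*38 = -324*38 = -12312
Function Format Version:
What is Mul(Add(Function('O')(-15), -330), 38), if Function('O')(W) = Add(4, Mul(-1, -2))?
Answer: -12312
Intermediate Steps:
Function('O')(W) = 6 (Function('O')(W) = Add(4, 2) = 6)
Mul(Add(Function('O')(-15), -330), 38) = Mul(Add(6, -330), 38) = Mul(-324, 38) = -12312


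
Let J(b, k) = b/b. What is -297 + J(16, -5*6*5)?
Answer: -296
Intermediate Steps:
J(b, k) = 1
-297 + J(16, -5*6*5) = -297 + 1 = -296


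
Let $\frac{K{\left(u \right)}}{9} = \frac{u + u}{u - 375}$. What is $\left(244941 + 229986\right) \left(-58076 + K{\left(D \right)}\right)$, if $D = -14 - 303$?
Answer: $- \frac{9541968749661}{346} \approx -2.7578 \cdot 10^{10}$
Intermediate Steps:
$D = -317$
$K{\left(u \right)} = \frac{18 u}{-375 + u}$ ($K{\left(u \right)} = 9 \frac{u + u}{u - 375} = 9 \frac{2 u}{-375 + u} = \frac{18 u}{-375 + u}$)
$\left(244941 + 229986\right) \left(-58076 + K{\left(D \right)}\right) = \left(244941 + 229986\right) \left(-58076 + 18 \left(-317\right) \frac{1}{-375 - 317}\right) = 474927 \left(-58076 + 18 \left(-317\right) \frac{1}{-692}\right) = 474927 \left(-58076 + 18 \left(-317\right) \left(- \frac{1}{692}\right)\right) = 474927 \left(-58076 + \frac{2853}{346}\right) = 474927 \left(- \frac{20091443}{346}\right) = - \frac{9541968749661}{346}$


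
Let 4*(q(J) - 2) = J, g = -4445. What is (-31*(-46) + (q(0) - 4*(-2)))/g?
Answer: -1436/4445 ≈ -0.32306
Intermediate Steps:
q(J) = 2 + J/4
(-31*(-46) + (q(0) - 4*(-2)))/g = (-31*(-46) + ((2 + (¼)*0) - 4*(-2)))/(-4445) = (1426 + ((2 + 0) - 1*(-8)))*(-1/4445) = (1426 + (2 + 8))*(-1/4445) = (1426 + 10)*(-1/4445) = 1436*(-1/4445) = -1436/4445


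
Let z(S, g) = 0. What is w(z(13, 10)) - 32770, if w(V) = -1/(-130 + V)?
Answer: -4260099/130 ≈ -32770.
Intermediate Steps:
w(z(13, 10)) - 32770 = -1/(-130 + 0) - 32770 = -1/(-130) - 32770 = -1*(-1/130) - 32770 = 1/130 - 32770 = -4260099/130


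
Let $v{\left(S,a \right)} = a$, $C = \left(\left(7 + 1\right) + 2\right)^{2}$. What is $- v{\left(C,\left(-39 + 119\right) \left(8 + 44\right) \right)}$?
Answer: $-4160$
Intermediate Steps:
$C = 100$ ($C = \left(8 + 2\right)^{2} = 10^{2} = 100$)
$- v{\left(C,\left(-39 + 119\right) \left(8 + 44\right) \right)} = - \left(-39 + 119\right) \left(8 + 44\right) = - 80 \cdot 52 = \left(-1\right) 4160 = -4160$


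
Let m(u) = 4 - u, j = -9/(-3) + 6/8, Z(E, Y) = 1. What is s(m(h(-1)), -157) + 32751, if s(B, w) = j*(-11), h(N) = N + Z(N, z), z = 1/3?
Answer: 130839/4 ≈ 32710.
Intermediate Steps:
z = ⅓ (z = 1*(⅓) = ⅓ ≈ 0.33333)
j = 15/4 (j = -9*(-⅓) + 6*(⅛) = 3 + ¾ = 15/4 ≈ 3.7500)
h(N) = 1 + N (h(N) = N + 1 = 1 + N)
s(B, w) = -165/4 (s(B, w) = (15/4)*(-11) = -165/4)
s(m(h(-1)), -157) + 32751 = -165/4 + 32751 = 130839/4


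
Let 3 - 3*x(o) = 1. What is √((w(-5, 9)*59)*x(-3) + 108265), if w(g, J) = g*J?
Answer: 19*√295 ≈ 326.34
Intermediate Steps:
w(g, J) = J*g
x(o) = ⅔ (x(o) = 1 - ⅓*1 = 1 - ⅓ = ⅔)
√((w(-5, 9)*59)*x(-3) + 108265) = √(((9*(-5))*59)*(⅔) + 108265) = √(-45*59*(⅔) + 108265) = √(-2655*⅔ + 108265) = √(-1770 + 108265) = √106495 = 19*√295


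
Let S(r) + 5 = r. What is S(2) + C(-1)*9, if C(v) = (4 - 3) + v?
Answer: -3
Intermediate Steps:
C(v) = 1 + v
S(r) = -5 + r
S(2) + C(-1)*9 = (-5 + 2) + (1 - 1)*9 = -3 + 0*9 = -3 + 0 = -3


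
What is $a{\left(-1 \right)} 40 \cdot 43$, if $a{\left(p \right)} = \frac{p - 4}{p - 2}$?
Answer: $\frac{8600}{3} \approx 2866.7$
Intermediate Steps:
$a{\left(p \right)} = \frac{-4 + p}{-2 + p}$
$a{\left(-1 \right)} 40 \cdot 43 = \frac{-4 - 1}{-2 - 1} \cdot 40 \cdot 43 = \frac{1}{-3} \left(-5\right) 40 \cdot 43 = \left(- \frac{1}{3}\right) \left(-5\right) 40 \cdot 43 = \frac{5}{3} \cdot 40 \cdot 43 = \frac{200}{3} \cdot 43 = \frac{8600}{3}$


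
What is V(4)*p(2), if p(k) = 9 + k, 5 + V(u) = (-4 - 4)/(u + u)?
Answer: -66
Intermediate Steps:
V(u) = -5 - 4/u (V(u) = -5 + (-4 - 4)/(u + u) = -5 - 8*1/(2*u) = -5 - 4/u)
V(4)*p(2) = (-5 - 4/4)*(9 + 2) = (-5 - 4*¼)*11 = (-5 - 1)*11 = -6*11 = -66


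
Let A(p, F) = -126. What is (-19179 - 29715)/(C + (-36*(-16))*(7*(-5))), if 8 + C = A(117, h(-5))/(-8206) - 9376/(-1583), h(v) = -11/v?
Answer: 105856308602/43651192925 ≈ 2.4250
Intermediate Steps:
C = -13390935/6495049 (C = -8 + (-126/(-8206) - 9376/(-1583)) = -8 + (-126*(-1/8206) - 9376*(-1/1583)) = -8 + (63/4103 + 9376/1583) = -8 + 38569457/6495049 = -13390935/6495049 ≈ -2.0617)
(-19179 - 29715)/(C + (-36*(-16))*(7*(-5))) = (-19179 - 29715)/(-13390935/6495049 + (-36*(-16))*(7*(-5))) = -48894/(-13390935/6495049 + 576*(-35)) = -48894/(-13390935/6495049 - 20160) = -48894/(-130953578775/6495049) = -48894*(-6495049/130953578775) = 105856308602/43651192925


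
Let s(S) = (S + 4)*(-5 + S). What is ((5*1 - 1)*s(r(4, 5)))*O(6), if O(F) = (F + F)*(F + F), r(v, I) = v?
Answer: -4608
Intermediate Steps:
s(S) = (-5 + S)*(4 + S) (s(S) = (4 + S)*(-5 + S) = (-5 + S)*(4 + S))
O(F) = 4*F² (O(F) = (2*F)*(2*F) = 4*F²)
((5*1 - 1)*s(r(4, 5)))*O(6) = ((5*1 - 1)*(-20 + 4² - 1*4))*(4*6²) = ((5 - 1)*(-20 + 16 - 4))*(4*36) = (4*(-8))*144 = -32*144 = -4608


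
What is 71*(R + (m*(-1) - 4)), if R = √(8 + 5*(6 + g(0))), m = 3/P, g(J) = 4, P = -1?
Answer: -71 + 71*√58 ≈ 469.72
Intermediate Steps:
m = -3 (m = 3/(-1) = 3*(-1) = -3)
R = √58 (R = √(8 + 5*(6 + 4)) = √(8 + 5*10) = √(8 + 50) = √58 ≈ 7.6158)
71*(R + (m*(-1) - 4)) = 71*(√58 + (-3*(-1) - 4)) = 71*(√58 + (3 - 4)) = 71*(√58 - 1) = 71*(-1 + √58) = -71 + 71*√58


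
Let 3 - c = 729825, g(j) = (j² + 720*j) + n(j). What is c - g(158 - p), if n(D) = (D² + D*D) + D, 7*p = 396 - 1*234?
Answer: -43199054/49 ≈ -8.8161e+5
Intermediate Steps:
p = 162/7 (p = (396 - 1*234)/7 = (396 - 234)/7 = (⅐)*162 = 162/7 ≈ 23.143)
n(D) = D + 2*D² (n(D) = (D² + D²) + D = 2*D² + D = D + 2*D²)
g(j) = j² + 720*j + j*(1 + 2*j) (g(j) = (j² + 720*j) + j*(1 + 2*j) = j² + 720*j + j*(1 + 2*j))
c = -729822 (c = 3 - 1*729825 = 3 - 729825 = -729822)
c - g(158 - p) = -729822 - (158 - 1*162/7)*(721 + 3*(158 - 1*162/7)) = -729822 - (158 - 162/7)*(721 + 3*(158 - 162/7)) = -729822 - 944*(721 + 3*(944/7))/7 = -729822 - 944*(721 + 2832/7)/7 = -729822 - 944*7879/(7*7) = -729822 - 1*7437776/49 = -729822 - 7437776/49 = -43199054/49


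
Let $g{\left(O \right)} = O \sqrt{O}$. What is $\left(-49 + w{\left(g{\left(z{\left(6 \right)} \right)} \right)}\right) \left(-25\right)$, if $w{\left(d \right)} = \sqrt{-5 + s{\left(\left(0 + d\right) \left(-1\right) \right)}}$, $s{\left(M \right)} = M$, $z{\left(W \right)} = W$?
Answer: $1225 - 25 \sqrt{-5 - 6 \sqrt{6}} \approx 1225.0 - 110.95 i$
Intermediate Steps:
$g{\left(O \right)} = O^{\frac{3}{2}}$
$w{\left(d \right)} = \sqrt{-5 - d}$ ($w{\left(d \right)} = \sqrt{-5 + \left(0 + d\right) \left(-1\right)} = \sqrt{-5 + d \left(-1\right)} = \sqrt{-5 - d}$)
$\left(-49 + w{\left(g{\left(z{\left(6 \right)} \right)} \right)}\right) \left(-25\right) = \left(-49 + \sqrt{-5 - 6^{\frac{3}{2}}}\right) \left(-25\right) = \left(-49 + \sqrt{-5 - 6 \sqrt{6}}\right) \left(-25\right) = 1225 - 25 \sqrt{-5 - 6 \sqrt{6}}$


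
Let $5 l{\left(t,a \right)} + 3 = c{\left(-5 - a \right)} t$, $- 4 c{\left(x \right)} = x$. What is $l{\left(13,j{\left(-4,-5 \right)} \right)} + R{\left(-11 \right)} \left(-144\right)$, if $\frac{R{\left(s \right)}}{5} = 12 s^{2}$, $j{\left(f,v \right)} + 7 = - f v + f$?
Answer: $- \frac{2090915}{2} \approx -1.0455 \cdot 10^{6}$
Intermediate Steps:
$c{\left(x \right)} = - \frac{x}{4}$
$j{\left(f,v \right)} = -7 + f - f v$ ($j{\left(f,v \right)} = -7 + \left(- f v + f\right) = -7 - \left(- f + f v\right) = -7 + f - f v$)
$l{\left(t,a \right)} = - \frac{3}{5} + \frac{t \left(\frac{5}{4} + \frac{a}{4}\right)}{5}$ ($l{\left(t,a \right)} = - \frac{3}{5} + \frac{- \frac{-5 - a}{4} t}{5} = - \frac{3}{5} + \frac{\left(\frac{5}{4} + \frac{a}{4}\right) t}{5} = - \frac{3}{5} + \frac{t \left(\frac{5}{4} + \frac{a}{4}\right)}{5}$)
$R{\left(s \right)} = 60 s^{2}$ ($R{\left(s \right)} = 5 \cdot 12 s^{2} = 60 s^{2}$)
$l{\left(13,j{\left(-4,-5 \right)} \right)} + R{\left(-11 \right)} \left(-144\right) = \left(- \frac{3}{5} + \frac{1}{20} \cdot 13 \left(5 - \left(11 + 20\right)\right)\right) + 60 \left(-11\right)^{2} \left(-144\right) = \left(- \frac{3}{5} + \frac{1}{20} \cdot 13 \left(5 - 31\right)\right) + 60 \cdot 121 \left(-144\right) = \left(- \frac{3}{5} + \frac{1}{20} \cdot 13 \left(5 - 31\right)\right) + 7260 \left(-144\right) = \left(- \frac{3}{5} + \frac{1}{20} \cdot 13 \left(-26\right)\right) - 1045440 = \left(- \frac{3}{5} - \frac{169}{10}\right) - 1045440 = - \frac{35}{2} - 1045440 = - \frac{2090915}{2}$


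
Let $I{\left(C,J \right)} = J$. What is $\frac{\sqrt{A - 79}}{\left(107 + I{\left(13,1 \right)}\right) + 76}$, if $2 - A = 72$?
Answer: $\frac{i \sqrt{149}}{184} \approx 0.06634 i$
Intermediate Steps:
$A = -70$ ($A = 2 - 72 = -70$)
$\frac{\sqrt{A - 79}}{\left(107 + I{\left(13,1 \right)}\right) + 76} = \frac{\sqrt{-70 - 79}}{\left(107 + 1\right) + 76} = \frac{\sqrt{-149}}{108 + 76} = \frac{i \sqrt{149}}{184}$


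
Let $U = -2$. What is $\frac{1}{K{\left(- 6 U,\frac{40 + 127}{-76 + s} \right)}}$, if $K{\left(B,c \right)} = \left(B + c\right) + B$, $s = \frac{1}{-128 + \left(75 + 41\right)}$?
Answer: $\frac{913}{19908} \approx 0.045861$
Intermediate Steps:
$s = - \frac{1}{12}$ ($s = \frac{1}{-128 + 116} = \frac{1}{-12} = - \frac{1}{12} \approx -0.083333$)
$K{\left(B,c \right)} = c + 2 B$
$\frac{1}{K{\left(- 6 U,\frac{40 + 127}{-76 + s} \right)}} = \frac{1}{\frac{40 + 127}{-76 - \frac{1}{12}} + 2 \left(\left(-6\right) \left(-2\right)\right)} = \frac{1}{\frac{167}{- \frac{913}{12}} + 2 \cdot 12} = \frac{1}{167 \left(- \frac{12}{913}\right) + 24} = \frac{1}{- \frac{2004}{913} + 24} = \frac{1}{\frac{19908}{913}} = \frac{913}{19908}$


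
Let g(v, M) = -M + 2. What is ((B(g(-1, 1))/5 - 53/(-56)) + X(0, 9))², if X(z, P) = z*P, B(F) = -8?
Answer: 33489/78400 ≈ 0.42716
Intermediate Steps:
g(v, M) = 2 - M
X(z, P) = P*z
((B(g(-1, 1))/5 - 53/(-56)) + X(0, 9))² = ((-8/5 - 53/(-56)) + 9*0)² = ((-8*⅕ - 53*(-1/56)) + 0)² = ((-8/5 + 53/56) + 0)² = (-183/280 + 0)² = (-183/280)² = 33489/78400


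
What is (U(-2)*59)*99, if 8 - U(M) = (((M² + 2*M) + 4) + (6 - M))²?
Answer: -794376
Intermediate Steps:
U(M) = 8 - (10 + M + M²)² (U(M) = 8 - (((M² + 2*M) + 4) + (6 - M))² = 8 - ((4 + M² + 2*M) + (6 - M))² = 8 - (10 + M + M²)²)
(U(-2)*59)*99 = ((8 - (10 - 2 + (-2)²)²)*59)*99 = ((8 - (10 - 2 + 4)²)*59)*99 = ((8 - 1*12²)*59)*99 = ((8 - 1*144)*59)*99 = ((8 - 144)*59)*99 = -136*59*99 = -8024*99 = -794376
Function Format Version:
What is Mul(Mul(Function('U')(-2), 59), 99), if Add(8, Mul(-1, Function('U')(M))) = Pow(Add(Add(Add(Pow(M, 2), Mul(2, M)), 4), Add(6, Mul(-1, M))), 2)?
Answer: -794376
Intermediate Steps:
Function('U')(M) = Add(8, Mul(-1, Pow(Add(10, M, Pow(M, 2)), 2))) (Function('U')(M) = Add(8, Mul(-1, Pow(Add(Add(Add(Pow(M, 2), Mul(2, M)), 4), Add(6, Mul(-1, M))), 2))) = Add(8, Mul(-1, Pow(Add(Add(4, Pow(M, 2), Mul(2, M)), Add(6, Mul(-1, M))), 2))) = Add(8, Mul(-1, Pow(Add(10, M, Pow(M, 2)), 2))))
Mul(Mul(Function('U')(-2), 59), 99) = Mul(Mul(Add(8, Mul(-1, Pow(Add(10, -2, Pow(-2, 2)), 2))), 59), 99) = Mul(Mul(Add(8, Mul(-1, Pow(Add(10, -2, 4), 2))), 59), 99) = Mul(Mul(Add(8, Mul(-1, Pow(12, 2))), 59), 99) = Mul(Mul(Add(8, Mul(-1, 144)), 59), 99) = Mul(Mul(Add(8, -144), 59), 99) = Mul(Mul(-136, 59), 99) = Mul(-8024, 99) = -794376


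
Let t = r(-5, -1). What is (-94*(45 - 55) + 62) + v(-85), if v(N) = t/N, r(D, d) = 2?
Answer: 85168/85 ≈ 1002.0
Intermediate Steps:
t = 2
v(N) = 2/N
(-94*(45 - 55) + 62) + v(-85) = (-94*(45 - 55) + 62) + 2/(-85) = (-94*(-10) + 62) + 2*(-1/85) = (940 + 62) - 2/85 = 1002 - 2/85 = 85168/85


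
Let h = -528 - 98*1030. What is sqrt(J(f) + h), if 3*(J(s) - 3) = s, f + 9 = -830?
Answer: I*sqrt(915702)/3 ≈ 318.97*I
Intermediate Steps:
f = -839 (f = -9 - 830 = -839)
J(s) = 3 + s/3
h = -101468 (h = -528 - 100940 = -101468)
sqrt(J(f) + h) = sqrt((3 + (1/3)*(-839)) - 101468) = sqrt((3 - 839/3) - 101468) = sqrt(-830/3 - 101468) = sqrt(-305234/3) = I*sqrt(915702)/3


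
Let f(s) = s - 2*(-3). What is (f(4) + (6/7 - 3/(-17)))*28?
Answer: 5252/17 ≈ 308.94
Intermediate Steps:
f(s) = 6 + s (f(s) = s + 6 = 6 + s)
(f(4) + (6/7 - 3/(-17)))*28 = ((6 + 4) + (6/7 - 3/(-17)))*28 = (10 + (6*(⅐) - 3*(-1/17)))*28 = (10 + (6/7 + 3/17))*28 = (10 + 123/119)*28 = (1313/119)*28 = 5252/17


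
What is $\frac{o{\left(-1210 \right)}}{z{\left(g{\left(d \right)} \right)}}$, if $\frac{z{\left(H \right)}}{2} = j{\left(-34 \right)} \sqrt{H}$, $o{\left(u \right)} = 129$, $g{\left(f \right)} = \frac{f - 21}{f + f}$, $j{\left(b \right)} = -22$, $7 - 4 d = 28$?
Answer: $- \frac{129 \sqrt{10}}{220} \approx -1.8542$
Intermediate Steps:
$d = - \frac{21}{4}$ ($d = \frac{7}{4} - 7 = - \frac{21}{4} \approx -5.25$)
$g{\left(f \right)} = \frac{-21 + f}{2 f}$
$z{\left(H \right)} = - 44 \sqrt{H}$ ($z{\left(H \right)} = 2 \left(- 22 \sqrt{H}\right) = - 44 \sqrt{H}$)
$\frac{o{\left(-1210 \right)}}{z{\left(g{\left(d \right)} \right)}} = \frac{129}{\left(-44\right) \sqrt{\frac{-21 - \frac{21}{4}}{2 \left(- \frac{21}{4}\right)}}} = \frac{129}{\left(-44\right) \sqrt{\frac{1}{2} \left(- \frac{4}{21}\right) \left(- \frac{105}{4}\right)}} = \frac{129}{\left(-44\right) \sqrt{\frac{5}{2}}} = \frac{129}{\left(-44\right) \frac{\sqrt{10}}{2}} = \frac{129}{\left(-22\right) \sqrt{10}} = 129 \left(- \frac{\sqrt{10}}{220}\right) = - \frac{129 \sqrt{10}}{220}$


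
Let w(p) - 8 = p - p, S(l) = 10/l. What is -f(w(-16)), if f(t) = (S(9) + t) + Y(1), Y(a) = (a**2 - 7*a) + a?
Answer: -37/9 ≈ -4.1111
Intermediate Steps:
Y(a) = a**2 - 6*a
w(p) = 8 (w(p) = 8 + (p - p) = 8 + 0 = 8)
f(t) = -35/9 + t (f(t) = (10/9 + t) + 1*(-6 + 1) = (10*(1/9) + t) + 1*(-5) = (10/9 + t) - 5 = -35/9 + t)
-f(w(-16)) = -(-35/9 + 8) = -1*37/9 = -37/9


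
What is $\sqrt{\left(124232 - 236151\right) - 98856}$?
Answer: $5 i \sqrt{8431} \approx 459.1 i$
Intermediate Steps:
$\sqrt{\left(124232 - 236151\right) - 98856} = \sqrt{-111919 - 98856} = \sqrt{-210775} = 5 i \sqrt{8431}$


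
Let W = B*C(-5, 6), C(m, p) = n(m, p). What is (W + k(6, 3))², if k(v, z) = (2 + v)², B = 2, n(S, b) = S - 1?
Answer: 2704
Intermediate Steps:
n(S, b) = -1 + S
C(m, p) = -1 + m
W = -12 (W = 2*(-1 - 5) = 2*(-6) = -12)
(W + k(6, 3))² = (-12 + (2 + 6)²)² = (-12 + 8²)² = (-12 + 64)² = 52² = 2704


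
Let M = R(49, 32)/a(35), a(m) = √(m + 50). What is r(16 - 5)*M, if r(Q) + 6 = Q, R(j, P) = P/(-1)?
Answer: -32*√85/17 ≈ -17.354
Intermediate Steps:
R(j, P) = -P (R(j, P) = P*(-1) = -P)
r(Q) = -6 + Q
a(m) = √(50 + m)
M = -32*√85/85 (M = (-1*32)/(√(50 + 35)) = -32*√85/85 ≈ -3.4709)
r(16 - 5)*M = (-6 + (16 - 5))*(-32*√85/85) = (-6 + 11)*(-32*√85/85) = 5*(-32*√85/85) = -32*√85/17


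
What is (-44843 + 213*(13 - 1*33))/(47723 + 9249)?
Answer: -49103/56972 ≈ -0.86188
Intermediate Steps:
(-44843 + 213*(13 - 1*33))/(47723 + 9249) = (-44843 + 213*(13 - 33))/56972 = (-44843 + 213*(-20))*(1/56972) = (-44843 - 4260)*(1/56972) = -49103*1/56972 = -49103/56972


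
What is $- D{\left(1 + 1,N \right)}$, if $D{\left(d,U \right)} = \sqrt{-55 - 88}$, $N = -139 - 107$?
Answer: $- i \sqrt{143} \approx - 11.958 i$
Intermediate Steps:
$N = -246$
$D{\left(d,U \right)} = i \sqrt{143}$ ($D{\left(d,U \right)} = \sqrt{-143} = i \sqrt{143}$)
$- D{\left(1 + 1,N \right)} = - i \sqrt{143}$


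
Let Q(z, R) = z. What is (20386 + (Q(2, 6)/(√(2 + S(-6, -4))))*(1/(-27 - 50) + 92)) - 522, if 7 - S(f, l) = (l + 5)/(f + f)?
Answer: 19864 + 28332*√327/8393 ≈ 19925.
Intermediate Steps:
S(f, l) = 7 - (5 + l)/(2*f) (S(f, l) = 7 - (l + 5)/(f + f) = 7 - (5 + l)/(2*f))
(20386 + (Q(2, 6)/(√(2 + S(-6, -4))))*(1/(-27 - 50) + 92)) - 522 = (20386 + (2/(√(2 + (½)*(-5 - 1*(-4) + 14*(-6))/(-6))))*(1/(-27 - 50) + 92)) - 522 = (20386 + (2/(√(2 + (½)*(-⅙)*(-5 + 4 - 84))))*(1/(-77) + 92)) - 522 = (20386 + (2/(√(2 + (½)*(-⅙)*(-85))))*(-1/77 + 92)) - 522 = (20386 + (2/(√(2 + 85/12)))*(7083/77)) - 522 = (20386 + (2/(√(109/12)))*(7083/77)) - 522 = (20386 + (2/((√327/6)))*(7083/77)) - 522 = (20386 + (2*(2*√327/109))*(7083/77)) - 522 = (20386 + (4*√327/109)*(7083/77)) - 522 = (20386 + 28332*√327/8393) - 522 = 19864 + 28332*√327/8393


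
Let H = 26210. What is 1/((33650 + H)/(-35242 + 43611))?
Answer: 8369/59860 ≈ 0.13981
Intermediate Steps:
1/((33650 + H)/(-35242 + 43611)) = 1/((33650 + 26210)/(-35242 + 43611)) = 1/(59860/8369) = 8369/59860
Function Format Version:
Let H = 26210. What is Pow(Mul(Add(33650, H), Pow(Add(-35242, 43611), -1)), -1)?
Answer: Rational(8369, 59860) ≈ 0.13981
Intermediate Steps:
Pow(Mul(Add(33650, H), Pow(Add(-35242, 43611), -1)), -1) = Pow(Mul(Add(33650, 26210), Pow(Add(-35242, 43611), -1)), -1) = Pow(Mul(59860, Pow(8369, -1)), -1) = Pow(Mul(59860, Rational(1, 8369)), -1) = Pow(Rational(59860, 8369), -1) = Rational(8369, 59860)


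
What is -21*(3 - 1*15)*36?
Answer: 9072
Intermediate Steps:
-21*(3 - 1*15)*36 = -21*(3 - 15)*36 = -21*(-12)*36 = 252*36 = 9072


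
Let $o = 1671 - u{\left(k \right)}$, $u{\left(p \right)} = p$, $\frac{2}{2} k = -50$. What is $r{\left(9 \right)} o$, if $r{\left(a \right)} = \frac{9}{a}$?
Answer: $1721$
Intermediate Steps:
$k = -50$
$o = 1721$ ($o = 1671 - -50 = 1671 + 50 = 1721$)
$r{\left(9 \right)} o = \frac{9}{9} \cdot 1721 = 9 \cdot \frac{1}{9} \cdot 1721 = 1 \cdot 1721 = 1721$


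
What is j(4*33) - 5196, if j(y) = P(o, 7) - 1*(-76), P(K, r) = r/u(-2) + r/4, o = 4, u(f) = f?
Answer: -20487/4 ≈ -5121.8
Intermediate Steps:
P(K, r) = -r/4 (P(K, r) = r/(-2) + r/4 = r*(-½) + r*(¼) = -r/2 + r/4 = -r/4)
j(y) = 297/4 (j(y) = -¼*7 - 1*(-76) = -7/4 + 76 = 297/4)
j(4*33) - 5196 = 297/4 - 5196 = -20487/4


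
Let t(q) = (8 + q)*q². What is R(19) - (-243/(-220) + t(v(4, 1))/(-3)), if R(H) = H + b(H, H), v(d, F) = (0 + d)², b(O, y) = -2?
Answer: 454057/220 ≈ 2063.9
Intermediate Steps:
v(d, F) = d²
t(q) = q²*(8 + q)
R(H) = -2 + H (R(H) = H - 2 = -2 + H)
R(19) - (-243/(-220) + t(v(4, 1))/(-3)) = (-2 + 19) - (-243/(-220) + ((4²)²*(8 + 4²))/(-3)) = 17 - (-243*(-1/220) + (16²*(8 + 16))*(-⅓)) = 17 - (243/220 + (256*24)*(-⅓)) = 17 - (243/220 + 6144*(-⅓)) = 17 - (243/220 - 2048) = 17 - 1*(-450317/220) = 17 + 450317/220 = 454057/220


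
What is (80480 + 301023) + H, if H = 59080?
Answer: 440583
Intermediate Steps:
(80480 + 301023) + H = (80480 + 301023) + 59080 = 381503 + 59080 = 440583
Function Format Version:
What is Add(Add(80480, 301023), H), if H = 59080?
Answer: 440583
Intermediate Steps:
Add(Add(80480, 301023), H) = Add(Add(80480, 301023), 59080) = Add(381503, 59080) = 440583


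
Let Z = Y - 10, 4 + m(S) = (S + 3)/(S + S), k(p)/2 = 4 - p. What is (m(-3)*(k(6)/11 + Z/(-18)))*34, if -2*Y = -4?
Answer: -1088/99 ≈ -10.990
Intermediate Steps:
Y = 2 (Y = -1/2*(-4) = 2)
k(p) = 8 - 2*p (k(p) = 2*(4 - p) = 8 - 2*p)
m(S) = -4 + (3 + S)/(2*S) (m(S) = -4 + (S + 3)/(S + S) = -4 + (3 + S)/((2*S)) = -4 + (3 + S)*(1/(2*S)) = -4 + (3 + S)/(2*S))
Z = -8 (Z = 2 - 10 = -8)
(m(-3)*(k(6)/11 + Z/(-18)))*34 = (((1/2)*(3 - 7*(-3))/(-3))*((8 - 2*6)/11 - 8/(-18)))*34 = (((1/2)*(-1/3)*(3 + 21))*((8 - 12)*(1/11) - 8*(-1/18)))*34 = (((1/2)*(-1/3)*24)*(-4*1/11 + 4/9))*34 = -4*(-4/11 + 4/9)*34 = -4*8/99*34 = -32/99*34 = -1088/99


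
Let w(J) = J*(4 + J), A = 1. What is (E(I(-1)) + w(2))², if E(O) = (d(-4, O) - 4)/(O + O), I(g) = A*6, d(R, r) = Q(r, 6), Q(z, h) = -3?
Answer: 18769/144 ≈ 130.34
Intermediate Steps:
d(R, r) = -3
I(g) = 6 (I(g) = 1*6 = 6)
E(O) = -7/(2*O) (E(O) = (-3 - 4)/(O + O) = -7*1/(2*O) = -7/(2*O))
(E(I(-1)) + w(2))² = (-7/2/6 + 2*(4 + 2))² = (-7/2*⅙ + 2*6)² = (-7/12 + 12)² = (137/12)² = 18769/144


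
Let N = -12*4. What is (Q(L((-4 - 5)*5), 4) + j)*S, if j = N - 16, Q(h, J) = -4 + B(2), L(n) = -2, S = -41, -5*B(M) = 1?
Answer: 13981/5 ≈ 2796.2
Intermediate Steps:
B(M) = -⅕ (B(M) = -⅕*1 = -⅕)
N = -48
Q(h, J) = -21/5 (Q(h, J) = -4 - ⅕ = -21/5)
j = -64 (j = -48 - 16 = -64)
(Q(L((-4 - 5)*5), 4) + j)*S = (-21/5 - 64)*(-41) = -341/5*(-41) = 13981/5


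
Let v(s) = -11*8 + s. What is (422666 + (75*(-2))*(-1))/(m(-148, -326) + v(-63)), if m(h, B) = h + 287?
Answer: -105704/3 ≈ -35235.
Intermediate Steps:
m(h, B) = 287 + h
v(s) = -88 + s
(422666 + (75*(-2))*(-1))/(m(-148, -326) + v(-63)) = (422666 + (75*(-2))*(-1))/((287 - 148) + (-88 - 63)) = (422666 - 150*(-1))/(139 - 151) = (422666 + 150)/(-12) = 422816*(-1/12) = -105704/3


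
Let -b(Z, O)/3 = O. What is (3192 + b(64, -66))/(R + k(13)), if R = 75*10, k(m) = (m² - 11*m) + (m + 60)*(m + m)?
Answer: 1695/1337 ≈ 1.2678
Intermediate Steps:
k(m) = m² - 11*m + 2*m*(60 + m) (k(m) = (m² - 11*m) + (60 + m)*(2*m) = (m² - 11*m) + 2*m*(60 + m) = m² - 11*m + 2*m*(60 + m))
b(Z, O) = -3*O
R = 750
(3192 + b(64, -66))/(R + k(13)) = (3192 - 3*(-66))/(750 + 13*(109 + 3*13)) = (3192 + 198)/(750 + 13*(109 + 39)) = 3390/(750 + 13*148) = 3390/(750 + 1924) = 3390/2674 = 3390*(1/2674) = 1695/1337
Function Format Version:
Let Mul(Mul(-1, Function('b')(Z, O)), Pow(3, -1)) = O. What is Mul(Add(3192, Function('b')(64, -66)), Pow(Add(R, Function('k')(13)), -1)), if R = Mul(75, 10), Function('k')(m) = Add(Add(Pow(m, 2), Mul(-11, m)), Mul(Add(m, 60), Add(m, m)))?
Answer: Rational(1695, 1337) ≈ 1.2678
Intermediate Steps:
Function('k')(m) = Add(Pow(m, 2), Mul(-11, m), Mul(2, m, Add(60, m))) (Function('k')(m) = Add(Add(Pow(m, 2), Mul(-11, m)), Mul(Add(60, m), Mul(2, m))) = Add(Add(Pow(m, 2), Mul(-11, m)), Mul(2, m, Add(60, m))) = Add(Pow(m, 2), Mul(-11, m), Mul(2, m, Add(60, m))))
Function('b')(Z, O) = Mul(-3, O)
R = 750
Mul(Add(3192, Function('b')(64, -66)), Pow(Add(R, Function('k')(13)), -1)) = Mul(Add(3192, Mul(-3, -66)), Pow(Add(750, Mul(13, Add(109, Mul(3, 13)))), -1)) = Mul(Add(3192, 198), Pow(Add(750, Mul(13, Add(109, 39))), -1)) = Mul(3390, Pow(Add(750, Mul(13, 148)), -1)) = Mul(3390, Pow(Add(750, 1924), -1)) = Mul(3390, Pow(2674, -1)) = Mul(3390, Rational(1, 2674)) = Rational(1695, 1337)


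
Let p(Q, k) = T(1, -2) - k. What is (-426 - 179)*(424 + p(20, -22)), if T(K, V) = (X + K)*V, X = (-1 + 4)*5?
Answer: -250470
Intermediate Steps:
X = 15 (X = 3*5 = 15)
T(K, V) = V*(15 + K) (T(K, V) = (15 + K)*V = V*(15 + K))
p(Q, k) = -32 - k (p(Q, k) = -2*(15 + 1) - k = -2*16 - k = -32 - k)
(-426 - 179)*(424 + p(20, -22)) = (-426 - 179)*(424 + (-32 - 1*(-22))) = -605*(424 + (-32 + 22)) = -605*(424 - 10) = -605*414 = -250470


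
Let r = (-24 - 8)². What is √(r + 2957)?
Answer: √3981 ≈ 63.095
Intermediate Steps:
r = 1024 (r = (-32)² = 1024)
√(r + 2957) = √(1024 + 2957) = √3981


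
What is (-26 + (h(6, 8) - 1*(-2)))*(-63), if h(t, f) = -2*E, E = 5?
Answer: 2142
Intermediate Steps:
h(t, f) = -10 (h(t, f) = -2*5 = -10)
(-26 + (h(6, 8) - 1*(-2)))*(-63) = (-26 + (-10 - 1*(-2)))*(-63) = (-26 + (-10 + 2))*(-63) = (-26 - 8)*(-63) = -34*(-63) = 2142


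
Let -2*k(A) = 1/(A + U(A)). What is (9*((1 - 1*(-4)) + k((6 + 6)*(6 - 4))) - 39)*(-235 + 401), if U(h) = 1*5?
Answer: 28137/29 ≈ 970.24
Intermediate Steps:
U(h) = 5
k(A) = -1/(2*(5 + A)) (k(A) = -1/(2*(A + 5)) = -1/(2*(5 + A)))
(9*((1 - 1*(-4)) + k((6 + 6)*(6 - 4))) - 39)*(-235 + 401) = (9*((1 - 1*(-4)) - 1/(10 + 2*((6 + 6)*(6 - 4)))) - 39)*(-235 + 401) = (9*((1 + 4) - 1/(10 + 2*(12*2))) - 39)*166 = (9*(5 - 1/(10 + 2*24)) - 39)*166 = (9*(5 - 1/(10 + 48)) - 39)*166 = (9*(5 - 1/58) - 39)*166 = (9*(289/58) - 39)*166 = (2601/58 - 39)*166 = (339/58)*166 = 28137/29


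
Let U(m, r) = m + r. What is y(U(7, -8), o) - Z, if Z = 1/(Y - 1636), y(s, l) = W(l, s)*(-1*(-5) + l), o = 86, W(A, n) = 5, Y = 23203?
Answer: 9812984/21567 ≈ 455.00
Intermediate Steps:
y(s, l) = 25 + 5*l (y(s, l) = 5*(-1*(-5) + l) = 5*(5 + l) = 25 + 5*l)
Z = 1/21567 (Z = 1/(23203 - 1636) = 1/21567 ≈ 4.6367e-5)
y(U(7, -8), o) - Z = (25 + 5*86) - 1*1/21567 = (25 + 430) - 1/21567 = 455 - 1/21567 = 9812984/21567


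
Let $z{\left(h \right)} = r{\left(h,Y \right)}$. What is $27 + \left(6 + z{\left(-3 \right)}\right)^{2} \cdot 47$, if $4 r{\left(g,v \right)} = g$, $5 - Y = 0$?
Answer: $\frac{21159}{16} \approx 1322.4$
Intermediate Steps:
$Y = 5$ ($Y = 5 - 0 = 5 + 0 = 5$)
$r{\left(g,v \right)} = \frac{g}{4}$
$z{\left(h \right)} = \frac{h}{4}$
$27 + \left(6 + z{\left(-3 \right)}\right)^{2} \cdot 47 = 27 + \left(6 + \frac{1}{4} \left(-3\right)\right)^{2} \cdot 47 = 27 + \left(6 - \frac{3}{4}\right)^{2} \cdot 47 = 27 + \left(\frac{21}{4}\right)^{2} \cdot 47 = 27 + \frac{441}{16} \cdot 47 = 27 + \frac{20727}{16} = \frac{21159}{16}$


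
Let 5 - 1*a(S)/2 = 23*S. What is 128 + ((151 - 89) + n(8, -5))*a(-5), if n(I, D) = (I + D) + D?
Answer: 14528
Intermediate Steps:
a(S) = 10 - 46*S
n(I, D) = I + 2*D (n(I, D) = (D + I) + D = I + 2*D)
128 + ((151 - 89) + n(8, -5))*a(-5) = 128 + ((151 - 89) + (8 + 2*(-5)))*(10 - 46*(-5)) = 128 + (62 + (8 - 10))*(10 + 230) = 128 + (62 - 2)*240 = 128 + 60*240 = 128 + 14400 = 14528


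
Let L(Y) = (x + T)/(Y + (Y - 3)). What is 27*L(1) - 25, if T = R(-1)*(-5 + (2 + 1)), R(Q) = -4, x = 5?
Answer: -376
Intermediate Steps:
T = 8 (T = -4*(-5 + (2 + 1)) = -4*(-5 + 3) = -4*(-2) = 8)
L(Y) = 13/(-3 + 2*Y) (L(Y) = (5 + 8)/(Y + (Y - 3)) = 13/(Y + (-3 + Y)) = 13/(-3 + 2*Y))
27*L(1) - 25 = 27*(13/(-3 + 2*1)) - 25 = 27*(13/(-3 + 2)) - 25 = 27*(13/(-1)) - 25 = 27*(13*(-1)) - 25 = 27*(-13) - 25 = -351 - 25 = -376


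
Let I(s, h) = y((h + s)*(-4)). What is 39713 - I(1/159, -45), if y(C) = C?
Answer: 6285751/159 ≈ 39533.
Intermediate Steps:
I(s, h) = -4*h - 4*s (I(s, h) = (h + s)*(-4) = -4*h - 4*s)
39713 - I(1/159, -45) = 39713 - (-4*(-45) - 4/159) = 39713 - (180 - 4*1/159) = 39713 - (180 - 4/159) = 39713 - 1*28616/159 = 39713 - 28616/159 = 6285751/159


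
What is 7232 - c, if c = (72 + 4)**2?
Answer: 1456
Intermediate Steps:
c = 5776 (c = 76**2 = 5776)
7232 - c = 7232 - 1*5776 = 7232 - 5776 = 1456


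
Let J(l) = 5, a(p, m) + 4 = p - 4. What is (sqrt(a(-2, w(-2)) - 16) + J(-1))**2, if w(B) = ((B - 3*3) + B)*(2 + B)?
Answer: (5 + I*sqrt(26))**2 ≈ -1.0 + 50.99*I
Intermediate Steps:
w(B) = (-9 + 2*B)*(2 + B) (w(B) = ((B - 9) + B)*(2 + B) = ((-9 + B) + B)*(2 + B) = (-9 + 2*B)*(2 + B))
a(p, m) = -8 + p (a(p, m) = -4 + (p - 4) = -4 + (-4 + p) = -8 + p)
(sqrt(a(-2, w(-2)) - 16) + J(-1))**2 = (sqrt((-8 - 2) - 16) + 5)**2 = (sqrt(-10 - 16) + 5)**2 = (sqrt(-26) + 5)**2 = (I*sqrt(26) + 5)**2 = (5 + I*sqrt(26))**2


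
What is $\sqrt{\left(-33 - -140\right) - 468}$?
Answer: $19 i \approx 19.0 i$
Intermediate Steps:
$\sqrt{\left(-33 - -140\right) - 468} = \sqrt{\left(-33 + 140\right) - 468} = \sqrt{107 - 468} = \sqrt{-361} = 19 i$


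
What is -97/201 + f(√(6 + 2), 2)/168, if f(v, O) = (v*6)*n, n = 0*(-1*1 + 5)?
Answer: -97/201 ≈ -0.48259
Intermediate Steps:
n = 0 (n = 0*(-1 + 5) = 0*4 = 0)
f(v, O) = 0 (f(v, O) = (v*6)*0 = (6*v)*0 = 0)
-97/201 + f(√(6 + 2), 2)/168 = -97/201 + 0/168 = -97*1/201 + 0*(1/168) = -97/201 + 0 = -97/201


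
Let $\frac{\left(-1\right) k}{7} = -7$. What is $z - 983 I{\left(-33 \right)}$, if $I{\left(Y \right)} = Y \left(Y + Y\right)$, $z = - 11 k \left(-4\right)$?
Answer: $-2138818$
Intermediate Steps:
$k = 49$ ($k = \left(-7\right) \left(-7\right) = 49$)
$z = 2156$ ($z = \left(-11\right) 49 \left(-4\right) = \left(-539\right) \left(-4\right) = 2156$)
$I{\left(Y \right)} = 2 Y^{2}$ ($I{\left(Y \right)} = Y 2 Y = 2 Y^{2}$)
$z - 983 I{\left(-33 \right)} = 2156 - 983 \cdot 2 \left(-33\right)^{2} = 2156 - 983 \cdot 2 \cdot 1089 = 2156 - 2140974 = -2138818$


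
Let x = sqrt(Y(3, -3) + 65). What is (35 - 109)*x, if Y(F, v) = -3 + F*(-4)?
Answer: -370*sqrt(2) ≈ -523.26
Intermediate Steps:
Y(F, v) = -3 - 4*F
x = 5*sqrt(2) (x = sqrt((-3 - 4*3) + 65) = sqrt((-3 - 12) + 65) = sqrt(-15 + 65) = sqrt(50) = 5*sqrt(2) ≈ 7.0711)
(35 - 109)*x = (35 - 109)*(5*sqrt(2)) = -370*sqrt(2)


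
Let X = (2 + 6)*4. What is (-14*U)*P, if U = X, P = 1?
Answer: -448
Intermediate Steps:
X = 32 (X = 8*4 = 32)
U = 32
(-14*U)*P = -14*32*1 = -448*1 = -448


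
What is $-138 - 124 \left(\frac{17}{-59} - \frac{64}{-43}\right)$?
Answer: $- \frac{727686}{2537} \approx -286.83$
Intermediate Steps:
$-138 - 124 \left(\frac{17}{-59} - \frac{64}{-43}\right) = -138 - 124 \left(17 \left(- \frac{1}{59}\right) - - \frac{64}{43}\right) = -138 - 124 \left(- \frac{17}{59} + \frac{64}{43}\right) = -138 - \frac{377580}{2537} = - \frac{727686}{2537}$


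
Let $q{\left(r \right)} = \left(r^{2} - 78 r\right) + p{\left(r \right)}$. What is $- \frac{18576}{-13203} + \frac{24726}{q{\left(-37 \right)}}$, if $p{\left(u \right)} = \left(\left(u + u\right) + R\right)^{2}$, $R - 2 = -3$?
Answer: $\frac{726479}{185820} \approx 3.9096$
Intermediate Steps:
$R = -1$ ($R = 2 - 3 = -1$)
$p{\left(u \right)} = \left(-1 + 2 u\right)^{2}$ ($p{\left(u \right)} = \left(\left(u + u\right) - 1\right)^{2} = \left(2 u - 1\right)^{2} = \left(-1 + 2 u\right)^{2}$)
$q{\left(r \right)} = r^{2} + \left(-1 + 2 r\right)^{2} - 78 r$ ($q{\left(r \right)} = \left(r^{2} - 78 r\right) + \left(-1 + 2 r\right)^{2} = r^{2} + \left(-1 + 2 r\right)^{2} - 78 r$)
$- \frac{18576}{-13203} + \frac{24726}{q{\left(-37 \right)}} = - \frac{18576}{-13203} + \frac{24726}{1 - -3034 + 5 \left(-37\right)^{2}} = \left(-18576\right) \left(- \frac{1}{13203}\right) + \frac{24726}{1 + 3034 + 5 \cdot 1369} = \frac{688}{489} + \frac{24726}{1 + 3034 + 6845} = \frac{688}{489} + \frac{24726}{9880} = \frac{688}{489} + 24726 \cdot \frac{1}{9880} = \frac{688}{489} + \frac{951}{380} = \frac{726479}{185820}$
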